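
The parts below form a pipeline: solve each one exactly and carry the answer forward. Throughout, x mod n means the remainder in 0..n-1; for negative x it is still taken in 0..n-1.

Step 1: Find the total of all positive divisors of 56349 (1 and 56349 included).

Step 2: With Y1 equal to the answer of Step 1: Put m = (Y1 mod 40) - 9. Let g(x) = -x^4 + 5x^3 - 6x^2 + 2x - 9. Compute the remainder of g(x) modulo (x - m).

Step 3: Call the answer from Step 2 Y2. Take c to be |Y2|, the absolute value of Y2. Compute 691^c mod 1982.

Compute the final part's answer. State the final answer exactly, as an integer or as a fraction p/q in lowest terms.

1879

Step 1: 56349 = 3^3 * 2087; sigma = (1 + 3 + 9 + 27) * (1 + 2087) = 40 * 2088 = 83520; answer 83520
Step 2: Y1 = 83520; m = -9; remainder = value at the root: -1*(-9)^4 + 5*(-9)^3 - 6*(-9)^2 + 2*(-9)^1 - 9 = (-6561) + (-3645) + (-486) + (-18) + (-9) = -10719; answer -10719
Step 3: Y2 = -10719; c = 10719; squarings mod 1982: 691^1=691, 691^2=1801, 691^4=1049, 691^8=391, 691^16=267, 691^32=1919, 691^64=5, 691^128=25, 691^256=625, 691^512=171, 691^1024=1493, 691^2048=1281, 691^4096=1847, 691^8192=387; 691^10719 = 691^1 * 691^2 * 691^4 * 691^8 * 691^16 * 691^64 * 691^128 * 691^256 * 691^2048 * 691^8192 = 1879 (mod 1982); answer 1879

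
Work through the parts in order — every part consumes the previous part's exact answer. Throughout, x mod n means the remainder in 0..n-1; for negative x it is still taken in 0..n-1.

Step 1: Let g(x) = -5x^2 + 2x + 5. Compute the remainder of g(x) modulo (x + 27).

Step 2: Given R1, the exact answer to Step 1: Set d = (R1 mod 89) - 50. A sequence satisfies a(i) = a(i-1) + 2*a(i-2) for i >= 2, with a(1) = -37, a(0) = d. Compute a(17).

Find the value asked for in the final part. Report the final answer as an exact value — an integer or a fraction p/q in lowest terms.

Step 1: remainder = value at the root: -5*(-27)^2 + 2*(-27)^1 + 5 = (-3645) + (-54) + (5) = -3694; answer -3694
Step 2: R1 = -3694; d = -6; a(2) = 1*(-37) + 2*(-6) = -49; iterating: a(2)=-49, a(3)=-123, a(4)=-221, a(5)=-467, a(6)=-909, a(7)=-1843, a(8)=-3661, a(9)=-7347, a(10)=-14669, a(11)=-29363, a(12)=-58701, a(13)=-117427, a(14)=-234829, a(15)=-469683, a(16)=-939341, a(17)=-1878707; answer -1878707

-1878707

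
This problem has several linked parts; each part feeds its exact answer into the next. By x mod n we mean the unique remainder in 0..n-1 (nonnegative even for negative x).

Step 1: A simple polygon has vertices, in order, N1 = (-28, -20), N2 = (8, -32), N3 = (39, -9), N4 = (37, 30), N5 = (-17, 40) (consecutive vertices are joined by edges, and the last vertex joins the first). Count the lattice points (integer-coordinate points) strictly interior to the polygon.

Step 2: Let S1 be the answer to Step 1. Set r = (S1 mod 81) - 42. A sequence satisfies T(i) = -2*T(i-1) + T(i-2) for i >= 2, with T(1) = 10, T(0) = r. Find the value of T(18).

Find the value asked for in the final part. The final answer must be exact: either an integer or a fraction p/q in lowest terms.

-51312569

Step 1: cross terms: (-28*-32 - 8*-20)=1056, (8*-9 - 39*-32)=1176, (39*30 - 37*-9)=1503, (37*40 - -17*30)=1990, (-17*-20 - -28*40)=1460; twice the area = |7185| = 7185; area = 7185/2; boundary points = 12 + 1 + 1 + 2 + 1 = 17; strictly interior points = area - boundary/2 + 1 = 3585; answer 3585
Step 2: S1 = 3585; r = -21; T(2) = -2*(10) + 1*(-21) = -41; iterating: T(2)=-41, T(3)=92, T(4)=-225, T(5)=542, T(6)=-1309, T(7)=3160, T(8)=-7629, T(9)=18418, T(10)=-44465, T(11)=107348, T(12)=-259161, T(13)=625670, T(14)=-1510501, T(15)=3646672, T(16)=-8803845, T(17)=21254362, T(18)=-51312569; answer -51312569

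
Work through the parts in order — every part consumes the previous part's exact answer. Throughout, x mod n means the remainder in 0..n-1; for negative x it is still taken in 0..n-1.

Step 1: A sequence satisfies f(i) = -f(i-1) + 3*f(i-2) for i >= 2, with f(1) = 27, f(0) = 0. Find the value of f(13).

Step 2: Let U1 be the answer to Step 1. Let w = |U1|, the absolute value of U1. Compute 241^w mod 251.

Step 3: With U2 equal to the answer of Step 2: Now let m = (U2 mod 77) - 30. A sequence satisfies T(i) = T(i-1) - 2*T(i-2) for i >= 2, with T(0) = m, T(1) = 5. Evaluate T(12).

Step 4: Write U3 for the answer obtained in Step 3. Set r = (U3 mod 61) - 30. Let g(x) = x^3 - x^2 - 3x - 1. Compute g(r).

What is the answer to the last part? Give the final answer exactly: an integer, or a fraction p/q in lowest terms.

Step 1: f(2) = -1*(27) + 3*(0) = -27; iterating: f(2)=-27, f(3)=108, f(4)=-189, f(5)=513, f(6)=-1080, f(7)=2619, f(8)=-5859, f(9)=13716, f(10)=-31293, f(11)=72441, f(12)=-166320, f(13)=383643; answer 383643
Step 2: U1 = 383643; w = 383643; squarings mod 251: 241^1=241, 241^2=100, 241^4=211, 241^8=94, 241^16=51, 241^32=91, 241^64=249, 241^128=4, 241^256=16, 241^512=5, 241^1024=25, 241^2048=123, 241^4096=69, 241^8192=243, 241^16384=64, 241^32768=80, 241^65536=125, 241^131072=63, 241^262144=204; 241^383643 = 241^1 * 241^2 * 241^8 * 241^16 * 241^128 * 241^512 * 241^2048 * 241^4096 * 241^16384 * 241^32768 * 241^65536 * 241^262144 = 80 (mod 251); answer 80
Step 3: U2 = 80; m = -27; T(2) = 1*(5) - 2*(-27) = 59; iterating: T(2)=59, T(3)=49, T(4)=-69, T(5)=-167, T(6)=-29, T(7)=305, T(8)=363, T(9)=-247, T(10)=-973, T(11)=-479, T(12)=1467; answer 1467
Step 4: U3 = 1467; r = -27; 1*(-27)^3 - 1*(-27)^2 - 3*(-27)^1 - 1 = (-19683) + (-729) + (81) + (-1) = -20332; answer -20332

-20332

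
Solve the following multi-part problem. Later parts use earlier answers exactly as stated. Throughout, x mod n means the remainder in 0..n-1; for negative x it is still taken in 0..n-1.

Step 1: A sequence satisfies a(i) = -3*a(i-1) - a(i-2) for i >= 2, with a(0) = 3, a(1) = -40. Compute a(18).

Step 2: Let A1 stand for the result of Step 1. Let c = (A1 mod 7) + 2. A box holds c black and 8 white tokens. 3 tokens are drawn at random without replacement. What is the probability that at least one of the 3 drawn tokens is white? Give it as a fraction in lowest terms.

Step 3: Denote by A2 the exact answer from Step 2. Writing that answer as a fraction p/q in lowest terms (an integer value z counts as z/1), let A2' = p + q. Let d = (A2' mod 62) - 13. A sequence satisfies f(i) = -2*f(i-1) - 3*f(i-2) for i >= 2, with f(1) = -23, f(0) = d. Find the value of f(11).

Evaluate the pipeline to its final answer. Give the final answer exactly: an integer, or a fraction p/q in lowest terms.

5257

Step 1: a(2) = -3*(-40) - 1*(3) = 117; iterating: a(2)=117, a(3)=-311, a(4)=816, a(5)=-2137, a(6)=5595, a(7)=-14648, a(8)=38349, a(9)=-100399, a(10)=262848, a(11)=-688145, a(12)=1801587, a(13)=-4716616, a(14)=12348261, a(15)=-32328167, a(16)=84636240, a(17)=-221580553, a(18)=580105419; answer 580105419
Step 2: A1 = 580105419; c = 7; total draws C(15,3) = 455; complement C(7,3) = 35; favorable 455 - 35 = 420; P = 12/13; answer 12/13
Step 3: A2 = 12/13; threaded value p + q = 25; d = 12; f(2) = -2*(-23) - 3*(12) = 10; iterating: f(2)=10, f(3)=49, f(4)=-128, f(5)=109, f(6)=166, f(7)=-659, f(8)=820, f(9)=337, f(10)=-3134, f(11)=5257; answer 5257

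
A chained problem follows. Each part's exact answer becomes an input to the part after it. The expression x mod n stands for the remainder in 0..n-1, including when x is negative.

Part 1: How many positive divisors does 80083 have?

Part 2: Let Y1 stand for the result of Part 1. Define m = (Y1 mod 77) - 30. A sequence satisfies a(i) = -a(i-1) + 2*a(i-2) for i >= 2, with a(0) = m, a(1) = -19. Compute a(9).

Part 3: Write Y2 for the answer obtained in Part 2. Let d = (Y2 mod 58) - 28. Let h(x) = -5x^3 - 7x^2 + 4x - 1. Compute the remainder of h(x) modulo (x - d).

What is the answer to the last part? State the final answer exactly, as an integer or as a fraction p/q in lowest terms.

22473

Part 1: 80083 = 53 * 1511; number of divisors = (1+1) * (1+1) = 4; answer 4
Part 2: Y1 = 4; m = -26; a(2) = -1*(-19) + 2*(-26) = -33; iterating: a(2)=-33, a(3)=-5, a(4)=-61, a(5)=51, a(6)=-173, a(7)=275, a(8)=-621, a(9)=1171; answer 1171
Part 3: Y2 = 1171; d = -17; remainder = value at the root: -5*(-17)^3 - 7*(-17)^2 + 4*(-17)^1 - 1 = (24565) + (-2023) + (-68) + (-1) = 22473; answer 22473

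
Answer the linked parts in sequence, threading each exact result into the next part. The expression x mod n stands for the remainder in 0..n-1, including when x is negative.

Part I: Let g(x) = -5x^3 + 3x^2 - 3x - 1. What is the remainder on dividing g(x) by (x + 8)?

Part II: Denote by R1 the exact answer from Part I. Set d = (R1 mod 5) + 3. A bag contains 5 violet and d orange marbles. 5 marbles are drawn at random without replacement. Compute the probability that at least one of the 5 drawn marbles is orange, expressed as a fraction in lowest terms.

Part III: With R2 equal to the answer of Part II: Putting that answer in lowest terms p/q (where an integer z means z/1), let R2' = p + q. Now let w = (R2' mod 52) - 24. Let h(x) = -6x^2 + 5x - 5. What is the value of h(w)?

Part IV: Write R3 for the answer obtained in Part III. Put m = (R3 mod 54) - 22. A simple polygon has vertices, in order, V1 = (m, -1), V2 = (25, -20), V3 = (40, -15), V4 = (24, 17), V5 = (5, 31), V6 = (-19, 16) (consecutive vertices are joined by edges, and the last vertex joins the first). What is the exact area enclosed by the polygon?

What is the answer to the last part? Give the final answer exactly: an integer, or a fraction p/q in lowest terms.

Part I: remainder = value at the root: -5*(-8)^3 + 3*(-8)^2 - 3*(-8)^1 - 1 = (2560) + (192) + (24) + (-1) = 2775; answer 2775
Part II: R1 = 2775; d = 3; total draws C(8,5) = 56; complement C(5,5) = 1; favorable 56 - 1 = 55; P = 55/56; answer 55/56
Part III: R2 = 55/56; threaded value p + q = 111; w = -17; -6*(-17)^2 + 5*(-17)^1 - 5 = (-1734) + (-85) + (-5) = -1824; answer -1824
Part IV: R3 = -1824; m = -10; cross terms: (-10*-20 - 25*-1)=225, (25*-15 - 40*-20)=425, (40*17 - 24*-15)=1040, (24*31 - 5*17)=659, (5*16 - -19*31)=669, (-19*-1 - -10*16)=179; twice the area = |3197| = 3197; area = 3197/2; answer 3197/2

3197/2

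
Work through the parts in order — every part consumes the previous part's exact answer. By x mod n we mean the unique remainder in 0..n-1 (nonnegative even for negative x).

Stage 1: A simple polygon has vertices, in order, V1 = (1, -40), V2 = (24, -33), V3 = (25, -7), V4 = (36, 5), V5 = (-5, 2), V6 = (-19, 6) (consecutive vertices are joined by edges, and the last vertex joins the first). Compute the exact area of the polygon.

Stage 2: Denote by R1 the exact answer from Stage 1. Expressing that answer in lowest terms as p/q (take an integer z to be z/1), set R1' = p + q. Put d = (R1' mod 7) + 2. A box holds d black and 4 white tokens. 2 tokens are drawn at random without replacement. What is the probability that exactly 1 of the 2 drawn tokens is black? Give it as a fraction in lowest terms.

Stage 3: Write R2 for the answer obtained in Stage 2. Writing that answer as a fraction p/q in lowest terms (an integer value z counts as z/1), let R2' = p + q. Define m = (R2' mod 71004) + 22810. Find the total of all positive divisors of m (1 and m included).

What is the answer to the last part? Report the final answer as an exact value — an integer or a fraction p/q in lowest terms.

34320

Stage 1: cross terms: (1*-33 - 24*-40)=927, (24*-7 - 25*-33)=657, (25*5 - 36*-7)=377, (36*2 - -5*5)=97, (-5*6 - -19*2)=8, (-19*-40 - 1*6)=754; twice the area = |2820| = 2820; area = 1410; answer 1410
Stage 2: R1 = 1410; threaded value p + q = 1411; d = 6; total draws C(10,2) = 45; favorable C(6,1)*C(4,1) = 24; P = 8/15; answer 8/15
Stage 3: R2 = 8/15; threaded value p + q = 23; m = 22833; 22833 = 3^2 * 43 * 59; sigma = (1 + 3 + 9) * (1 + 43) * (1 + 59) = 13 * 44 * 60 = 34320; answer 34320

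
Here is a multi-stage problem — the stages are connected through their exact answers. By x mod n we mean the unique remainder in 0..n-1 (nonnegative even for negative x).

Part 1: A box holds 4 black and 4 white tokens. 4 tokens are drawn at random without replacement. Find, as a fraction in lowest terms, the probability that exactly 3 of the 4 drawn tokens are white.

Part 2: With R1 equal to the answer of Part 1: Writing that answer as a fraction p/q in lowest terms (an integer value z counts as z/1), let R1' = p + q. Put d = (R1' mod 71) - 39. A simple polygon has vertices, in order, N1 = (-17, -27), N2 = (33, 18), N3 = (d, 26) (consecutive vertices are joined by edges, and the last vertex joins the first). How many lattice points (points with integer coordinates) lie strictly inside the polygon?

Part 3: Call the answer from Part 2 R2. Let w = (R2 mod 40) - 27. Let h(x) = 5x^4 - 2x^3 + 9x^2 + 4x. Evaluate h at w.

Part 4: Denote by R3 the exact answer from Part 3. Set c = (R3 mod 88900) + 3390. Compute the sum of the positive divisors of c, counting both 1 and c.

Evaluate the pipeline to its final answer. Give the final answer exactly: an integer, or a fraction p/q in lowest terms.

155520

Part 1: total draws C(8,4) = 70; favorable C(4,3)*C(4,1) = 16; P = 8/35; answer 8/35
Part 2: R1 = 8/35; threaded value p + q = 43; d = 4; cross terms: (-17*18 - 33*-27)=585, (33*26 - 4*18)=786, (4*-27 - -17*26)=334; twice the area = |1705| = 1705; area = 1705/2; boundary points = 5 + 1 + 1 = 7; strictly interior points = area - boundary/2 + 1 = 850; answer 850
Part 3: R2 = 850; w = -17; 5*(-17)^4 - 2*(-17)^3 + 9*(-17)^2 + 4*(-17)^1 = (417605) + (9826) + (2601) + (-68) = 429964; answer 429964
Part 4: R3 = 429964; c = 77754; 77754 = 2 * 3 * 12959; sigma = (1 + 2) * (1 + 3) * (1 + 12959) = 3 * 4 * 12960 = 155520; answer 155520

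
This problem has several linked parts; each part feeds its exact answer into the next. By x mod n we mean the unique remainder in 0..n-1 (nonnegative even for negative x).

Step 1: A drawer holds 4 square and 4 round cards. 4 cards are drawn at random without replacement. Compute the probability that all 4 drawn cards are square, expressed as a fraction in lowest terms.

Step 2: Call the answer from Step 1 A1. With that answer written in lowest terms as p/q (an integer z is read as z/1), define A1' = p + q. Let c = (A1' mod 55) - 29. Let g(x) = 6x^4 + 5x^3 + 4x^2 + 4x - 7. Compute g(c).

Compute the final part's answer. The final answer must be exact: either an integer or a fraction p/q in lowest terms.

160998

Step 1: total draws C(8,4) = 70; favorable C(4,4) = 1; P = 1/70; answer 1/70
Step 2: A1 = 1/70; threaded value p + q = 71; c = -13; 6*(-13)^4 + 5*(-13)^3 + 4*(-13)^2 + 4*(-13)^1 - 7 = (171366) + (-10985) + (676) + (-52) + (-7) = 160998; answer 160998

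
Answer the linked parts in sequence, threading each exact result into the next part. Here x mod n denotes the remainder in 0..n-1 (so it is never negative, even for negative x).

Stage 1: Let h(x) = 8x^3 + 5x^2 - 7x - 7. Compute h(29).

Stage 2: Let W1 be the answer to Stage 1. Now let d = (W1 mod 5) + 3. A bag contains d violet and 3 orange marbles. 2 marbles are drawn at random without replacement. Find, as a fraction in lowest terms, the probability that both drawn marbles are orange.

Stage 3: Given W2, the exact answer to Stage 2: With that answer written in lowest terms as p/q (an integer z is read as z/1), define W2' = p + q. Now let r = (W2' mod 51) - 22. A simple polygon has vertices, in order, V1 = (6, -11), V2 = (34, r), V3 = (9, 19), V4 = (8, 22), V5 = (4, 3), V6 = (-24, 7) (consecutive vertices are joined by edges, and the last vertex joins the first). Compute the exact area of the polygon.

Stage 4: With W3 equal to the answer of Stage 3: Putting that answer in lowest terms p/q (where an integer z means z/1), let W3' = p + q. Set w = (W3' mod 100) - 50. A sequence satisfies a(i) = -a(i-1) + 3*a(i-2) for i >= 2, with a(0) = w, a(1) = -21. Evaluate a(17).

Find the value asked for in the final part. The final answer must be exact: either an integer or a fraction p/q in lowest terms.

-33873252

Stage 1: 8*(29)^3 + 5*(29)^2 - 7*(29)^1 - 7 = (195112) + (4205) + (-203) + (-7) = 199107; answer 199107
Stage 2: W1 = 199107; d = 5; total draws C(8,2) = 28; favorable C(3,2) = 3; P = 3/28; answer 3/28
Stage 3: W2 = 3/28; threaded value p + q = 31; r = 9; cross terms: (6*9 - 34*-11)=428, (34*19 - 9*9)=565, (9*22 - 8*19)=46, (8*3 - 4*22)=-64, (4*7 - -24*3)=100, (-24*-11 - 6*7)=222; twice the area = |1297| = 1297; area = 1297/2; answer 1297/2
Stage 4: W3 = 1297/2; threaded value p + q = 1299; w = 49; a(2) = -1*(-21) + 3*(49) = 168; iterating: a(2)=168, a(3)=-231, a(4)=735, a(5)=-1428, a(6)=3633, a(7)=-7917, a(8)=18816, a(9)=-42567, a(10)=99015, a(11)=-226716, a(12)=523761, a(13)=-1203909, a(14)=2775192, a(15)=-6386919, a(16)=14712495, a(17)=-33873252; answer -33873252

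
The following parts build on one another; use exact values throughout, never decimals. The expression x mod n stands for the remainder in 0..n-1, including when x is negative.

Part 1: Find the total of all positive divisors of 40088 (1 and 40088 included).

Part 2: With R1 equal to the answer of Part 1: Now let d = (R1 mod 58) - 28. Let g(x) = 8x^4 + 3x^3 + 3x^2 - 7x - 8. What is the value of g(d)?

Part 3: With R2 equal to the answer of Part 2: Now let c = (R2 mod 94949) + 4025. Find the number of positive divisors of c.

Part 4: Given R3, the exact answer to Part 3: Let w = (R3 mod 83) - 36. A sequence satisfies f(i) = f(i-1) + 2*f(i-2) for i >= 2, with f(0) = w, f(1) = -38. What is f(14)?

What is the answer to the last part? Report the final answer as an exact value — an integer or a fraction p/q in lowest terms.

-316758

Part 1: 40088 = 2^3 * 5011; sigma = (1 + 2 + 4 + 8) * (1 + 5011) = 15 * 5012 = 75180; answer 75180
Part 2: R1 = 75180; d = -16; 8*(-16)^4 + 3*(-16)^3 + 3*(-16)^2 - 7*(-16)^1 - 8 = (524288) + (-12288) + (768) + (112) + (-8) = 512872; answer 512872
Part 3: R2 = 512872; c = 42152; 42152 = 2^3 * 11 * 479; number of divisors = (3+1) * (1+1) * (1+1) = 16; answer 16
Part 4: R3 = 16; w = -20; f(2) = 1*(-38) + 2*(-20) = -78; iterating: f(2)=-78, f(3)=-154, f(4)=-310, f(5)=-618, f(6)=-1238, f(7)=-2474, f(8)=-4950, f(9)=-9898, f(10)=-19798, f(11)=-39594, f(12)=-79190, f(13)=-158378, f(14)=-316758; answer -316758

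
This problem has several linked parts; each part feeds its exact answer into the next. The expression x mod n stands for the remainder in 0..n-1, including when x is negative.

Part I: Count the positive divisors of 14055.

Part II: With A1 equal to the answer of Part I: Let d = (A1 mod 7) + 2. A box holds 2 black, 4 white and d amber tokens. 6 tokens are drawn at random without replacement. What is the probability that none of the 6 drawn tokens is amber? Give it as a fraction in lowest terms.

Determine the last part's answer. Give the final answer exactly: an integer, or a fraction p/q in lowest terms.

1/84

Part I: 14055 = 3 * 5 * 937; number of divisors = (1+1) * (1+1) * (1+1) = 8; answer 8
Part II: A1 = 8; d = 3; total draws C(9,6) = 84; favorable C(6,6) = 1; P = 1/84; answer 1/84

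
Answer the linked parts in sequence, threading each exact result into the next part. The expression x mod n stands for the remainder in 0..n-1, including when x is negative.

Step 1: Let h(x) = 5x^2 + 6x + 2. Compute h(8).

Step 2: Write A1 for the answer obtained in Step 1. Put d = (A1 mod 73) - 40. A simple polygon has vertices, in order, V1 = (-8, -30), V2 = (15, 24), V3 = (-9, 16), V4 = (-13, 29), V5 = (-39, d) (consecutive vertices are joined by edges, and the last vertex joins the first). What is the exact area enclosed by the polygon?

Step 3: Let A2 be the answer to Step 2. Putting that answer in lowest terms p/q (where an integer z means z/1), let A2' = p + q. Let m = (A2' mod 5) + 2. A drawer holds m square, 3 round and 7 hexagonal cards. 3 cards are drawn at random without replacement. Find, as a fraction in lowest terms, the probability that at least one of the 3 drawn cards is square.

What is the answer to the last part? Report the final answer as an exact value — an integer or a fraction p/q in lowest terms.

11/14

Step 1: 5*(8)^2 + 6*(8)^1 + 2 = (320) + (48) + (2) = 370; answer 370
Step 2: A1 = 370; d = -35; cross terms: (-8*24 - 15*-30)=258, (15*16 - -9*24)=456, (-9*29 - -13*16)=-53, (-13*-35 - -39*29)=1586, (-39*-30 - -8*-35)=890; twice the area = |3137| = 3137; area = 3137/2; answer 3137/2
Step 3: A2 = 3137/2; threaded value p + q = 3139; m = 6; total draws C(16,3) = 560; complement C(10,3) = 120; favorable 560 - 120 = 440; P = 11/14; answer 11/14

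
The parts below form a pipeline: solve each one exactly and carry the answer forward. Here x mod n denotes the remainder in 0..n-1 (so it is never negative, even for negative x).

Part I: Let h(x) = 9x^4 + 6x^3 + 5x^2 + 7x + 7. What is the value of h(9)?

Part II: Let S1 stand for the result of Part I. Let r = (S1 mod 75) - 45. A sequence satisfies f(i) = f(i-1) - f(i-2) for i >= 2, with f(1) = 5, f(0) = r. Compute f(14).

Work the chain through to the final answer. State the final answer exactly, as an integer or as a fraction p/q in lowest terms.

-23

Part I: 9*(9)^4 + 6*(9)^3 + 5*(9)^2 + 7*(9)^1 + 7 = (59049) + (4374) + (405) + (63) + (7) = 63898; answer 63898
Part II: S1 = 63898; r = 28; f(2) = 1*(5) - 1*(28) = -23; iterating: f(2)=-23, f(3)=-28, f(4)=-5, f(5)=23, f(6)=28, f(7)=5, f(8)=-23, f(9)=-28, f(10)=-5, f(11)=23, f(12)=28, f(13)=5, f(14)=-23; answer -23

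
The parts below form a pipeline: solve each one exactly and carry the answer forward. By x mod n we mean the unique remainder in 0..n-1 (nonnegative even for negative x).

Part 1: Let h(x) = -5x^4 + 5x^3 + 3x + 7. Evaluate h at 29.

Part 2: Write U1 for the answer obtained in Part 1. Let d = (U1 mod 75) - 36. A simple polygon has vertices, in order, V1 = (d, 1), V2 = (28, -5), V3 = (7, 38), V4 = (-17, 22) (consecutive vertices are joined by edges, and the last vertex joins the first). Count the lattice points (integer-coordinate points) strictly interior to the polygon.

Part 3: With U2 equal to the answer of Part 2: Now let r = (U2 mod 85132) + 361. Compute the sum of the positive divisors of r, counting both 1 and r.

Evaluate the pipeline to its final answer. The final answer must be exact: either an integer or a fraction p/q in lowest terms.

3224

Part 1: -5*(29)^4 + 5*(29)^3 + 3*(29)^1 + 7 = (-3536405) + (121945) + (87) + (7) = -3414366; answer -3414366
Part 2: U1 = -3414366; d = -27; cross terms: (-27*-5 - 28*1)=107, (28*38 - 7*-5)=1099, (7*22 - -17*38)=800, (-17*1 - -27*22)=577; twice the area = |2583| = 2583; area = 2583/2; boundary points = 1 + 1 + 8 + 1 = 11; strictly interior points = area - boundary/2 + 1 = 1287; answer 1287
Part 3: U2 = 1287; r = 1648; 1648 = 2^4 * 103; sigma = (1 + 2 + 4 + 8 + 16) * (1 + 103) = 31 * 104 = 3224; answer 3224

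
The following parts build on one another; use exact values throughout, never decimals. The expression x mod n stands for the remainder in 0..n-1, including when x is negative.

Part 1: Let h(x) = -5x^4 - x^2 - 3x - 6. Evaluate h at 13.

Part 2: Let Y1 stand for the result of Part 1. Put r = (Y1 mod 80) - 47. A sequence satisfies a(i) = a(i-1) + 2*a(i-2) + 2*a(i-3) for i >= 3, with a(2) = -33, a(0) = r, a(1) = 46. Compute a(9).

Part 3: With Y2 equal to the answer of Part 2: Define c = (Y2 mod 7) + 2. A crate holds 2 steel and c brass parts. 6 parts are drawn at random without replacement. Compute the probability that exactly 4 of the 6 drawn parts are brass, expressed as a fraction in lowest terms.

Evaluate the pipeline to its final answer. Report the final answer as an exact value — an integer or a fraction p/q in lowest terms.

15/28

Part 1: -5*(13)^4 - 1*(13)^2 - 3*(13)^1 - 6 = (-142805) + (-169) + (-39) + (-6) = -143019; answer -143019
Part 2: Y1 = -143019; r = -26; a(3) = 1*(-33) + 2*(46) + 2*(-26) = 7; iterating: a(3)=7, a(4)=33, a(5)=-19, a(6)=61, a(7)=89, a(8)=173, a(9)=473; answer 473
Part 3: Y2 = 473; c = 6; total draws C(8,6) = 28; favorable C(6,4)*C(2,2) = 15; P = 15/28; answer 15/28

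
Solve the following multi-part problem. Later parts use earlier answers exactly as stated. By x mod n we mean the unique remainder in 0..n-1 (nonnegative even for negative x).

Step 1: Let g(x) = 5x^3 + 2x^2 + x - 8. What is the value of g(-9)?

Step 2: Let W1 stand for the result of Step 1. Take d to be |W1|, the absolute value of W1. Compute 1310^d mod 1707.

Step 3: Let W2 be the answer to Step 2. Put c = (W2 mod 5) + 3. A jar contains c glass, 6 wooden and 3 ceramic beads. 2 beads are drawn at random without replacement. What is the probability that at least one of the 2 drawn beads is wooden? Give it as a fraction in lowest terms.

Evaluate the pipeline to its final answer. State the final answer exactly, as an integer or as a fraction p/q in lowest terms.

Step 1: 5*(-9)^3 + 2*(-9)^2 + 1*(-9)^1 - 8 = (-3645) + (162) + (-9) + (-8) = -3500; answer -3500
Step 2: W1 = -3500; d = 3500; squarings mod 1707: 1310^1=1310, 1310^2=565, 1310^4=16, 1310^8=256, 1310^16=670, 1310^32=1666, 1310^64=1681, 1310^128=676, 1310^256=1207, 1310^512=778, 1310^1024=1006, 1310^2048=1492; 1310^3500 = 1310^4 * 1310^8 * 1310^32 * 1310^128 * 1310^256 * 1310^1024 * 1310^2048 = 280 (mod 1707); answer 280
Step 3: W2 = 280; c = 3; total draws C(12,2) = 66; complement C(6,2) = 15; favorable 66 - 15 = 51; P = 17/22; answer 17/22

17/22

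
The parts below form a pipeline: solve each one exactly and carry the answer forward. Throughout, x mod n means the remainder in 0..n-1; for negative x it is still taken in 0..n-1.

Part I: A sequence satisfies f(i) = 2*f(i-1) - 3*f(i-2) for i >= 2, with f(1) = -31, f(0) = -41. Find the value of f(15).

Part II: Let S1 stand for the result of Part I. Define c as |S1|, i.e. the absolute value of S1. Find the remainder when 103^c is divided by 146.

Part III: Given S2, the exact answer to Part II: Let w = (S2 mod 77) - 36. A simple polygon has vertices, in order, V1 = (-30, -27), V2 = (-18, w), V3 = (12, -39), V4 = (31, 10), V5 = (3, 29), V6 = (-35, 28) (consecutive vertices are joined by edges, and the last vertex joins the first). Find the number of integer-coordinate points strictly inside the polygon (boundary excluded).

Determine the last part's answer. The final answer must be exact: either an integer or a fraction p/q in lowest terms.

2307

Part I: f(2) = 2*(-31) - 3*(-41) = 61; iterating: f(2)=61, f(3)=215, f(4)=247, f(5)=-151, f(6)=-1043, f(7)=-1633, f(8)=-137, f(9)=4625, f(10)=9661, f(11)=5447, f(12)=-18089, f(13)=-52519, f(14)=-50771, f(15)=56015; answer 56015
Part II: S1 = 56015; c = 56015; squarings mod 146: 103^1=103, 103^2=97, 103^4=65, 103^8=137, 103^16=81, 103^32=137, 103^64=81, 103^128=137, 103^256=81, 103^512=137, 103^1024=81, 103^2048=137, 103^4096=81, 103^8192=137, 103^16384=81, 103^32768=137; 103^56015 = 103^1 * 103^2 * 103^4 * 103^8 * 103^64 * 103^128 * 103^512 * 103^2048 * 103^4096 * 103^16384 * 103^32768 = 129 (mod 146); answer 129
Part III: S2 = 129; w = 16; cross terms: (-30*16 - -18*-27)=-966, (-18*-39 - 12*16)=510, (12*10 - 31*-39)=1329, (31*29 - 3*10)=869, (3*28 - -35*29)=1099, (-35*-27 - -30*28)=1785; twice the area = |4626| = 4626; area = 2313; boundary points = 1 + 5 + 1 + 1 + 1 + 5 = 14; strictly interior points = area - boundary/2 + 1 = 2307; answer 2307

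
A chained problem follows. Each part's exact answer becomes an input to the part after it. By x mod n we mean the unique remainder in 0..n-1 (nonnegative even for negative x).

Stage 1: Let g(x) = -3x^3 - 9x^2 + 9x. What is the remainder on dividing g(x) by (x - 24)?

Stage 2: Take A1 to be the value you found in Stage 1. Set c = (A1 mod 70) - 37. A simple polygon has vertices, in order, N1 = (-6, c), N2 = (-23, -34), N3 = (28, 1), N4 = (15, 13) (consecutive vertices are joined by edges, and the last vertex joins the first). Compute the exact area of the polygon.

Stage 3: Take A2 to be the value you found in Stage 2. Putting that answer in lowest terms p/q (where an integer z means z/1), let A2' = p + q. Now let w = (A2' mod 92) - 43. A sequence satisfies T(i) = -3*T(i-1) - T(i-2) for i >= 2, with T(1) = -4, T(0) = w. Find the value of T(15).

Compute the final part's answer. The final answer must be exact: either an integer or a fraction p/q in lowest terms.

-13815923

Stage 1: remainder = value at the root: -3*(24)^3 - 9*(24)^2 + 9*(24)^1 = (-41472) + (-5184) + (216) = -46440; answer -46440
Stage 2: A1 = -46440; c = 3; cross terms: (-6*-34 - -23*3)=273, (-23*1 - 28*-34)=929, (28*13 - 15*1)=349, (15*3 - -6*13)=123; twice the area = |1674| = 1674; area = 837; answer 837
Stage 3: A2 = 837; threaded value p + q = 838; w = -33; T(2) = -3*(-4) - 1*(-33) = 45; iterating: T(2)=45, T(3)=-131, T(4)=348, T(5)=-913, T(6)=2391, T(7)=-6260, T(8)=16389, T(9)=-42907, T(10)=112332, T(11)=-294089, T(12)=769935, T(13)=-2015716, T(14)=5277213, T(15)=-13815923; answer -13815923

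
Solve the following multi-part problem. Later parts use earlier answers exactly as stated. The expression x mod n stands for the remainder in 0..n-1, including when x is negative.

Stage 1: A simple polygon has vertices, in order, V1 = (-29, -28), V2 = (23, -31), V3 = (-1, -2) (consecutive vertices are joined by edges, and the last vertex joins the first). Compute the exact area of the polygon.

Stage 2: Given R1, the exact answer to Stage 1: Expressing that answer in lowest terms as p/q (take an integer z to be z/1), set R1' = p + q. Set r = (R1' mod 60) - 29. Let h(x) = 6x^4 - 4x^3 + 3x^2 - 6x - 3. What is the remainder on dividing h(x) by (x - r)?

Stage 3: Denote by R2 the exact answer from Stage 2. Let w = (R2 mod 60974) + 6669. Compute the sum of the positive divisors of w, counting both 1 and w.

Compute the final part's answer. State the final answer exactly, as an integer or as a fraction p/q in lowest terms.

Stage 1: cross terms: (-29*-31 - 23*-28)=1543, (23*-2 - -1*-31)=-77, (-1*-28 - -29*-2)=-30; twice the area = |1436| = 1436; area = 718; answer 718
Stage 2: R1 = 718; threaded value p + q = 719; r = 30; remainder = value at the root: 6*(30)^4 - 4*(30)^3 + 3*(30)^2 - 6*(30)^1 - 3 = (4860000) + (-108000) + (2700) + (-180) + (-3) = 4754517; answer 4754517
Stage 3: R2 = 4754517; w = 66188; 66188 = 2^2 * 16547; sigma = (1 + 2 + 4) * (1 + 16547) = 7 * 16548 = 115836; answer 115836

115836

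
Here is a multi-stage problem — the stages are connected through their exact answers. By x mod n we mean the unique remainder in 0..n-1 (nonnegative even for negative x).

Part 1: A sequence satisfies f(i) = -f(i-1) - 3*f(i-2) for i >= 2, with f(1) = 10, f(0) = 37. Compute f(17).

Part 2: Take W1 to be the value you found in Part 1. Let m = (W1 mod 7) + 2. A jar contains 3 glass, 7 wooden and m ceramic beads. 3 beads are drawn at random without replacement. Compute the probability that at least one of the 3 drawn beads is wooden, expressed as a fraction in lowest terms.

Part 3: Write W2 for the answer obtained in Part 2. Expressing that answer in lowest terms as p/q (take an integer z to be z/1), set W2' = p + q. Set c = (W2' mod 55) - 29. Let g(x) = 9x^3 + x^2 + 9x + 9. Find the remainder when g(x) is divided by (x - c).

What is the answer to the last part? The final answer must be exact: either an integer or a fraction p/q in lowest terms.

Part 1: f(2) = -1*(10) - 3*(37) = -121; iterating: f(2)=-121, f(3)=91, f(4)=272, f(5)=-545, f(6)=-271, f(7)=1906, f(8)=-1093, f(9)=-4625, f(10)=7904, f(11)=5971, f(12)=-29683, f(13)=11770, f(14)=77279, f(15)=-112589, f(16)=-119248, f(17)=457015; answer 457015
Part 2: W1 = 457015; m = 8; total draws C(18,3) = 816; complement C(11,3) = 165; favorable 816 - 165 = 651; P = 217/272; answer 217/272
Part 3: W2 = 217/272; threaded value p + q = 489; c = 20; remainder = value at the root: 9*(20)^3 + 1*(20)^2 + 9*(20)^1 + 9 = (72000) + (400) + (180) + (9) = 72589; answer 72589

72589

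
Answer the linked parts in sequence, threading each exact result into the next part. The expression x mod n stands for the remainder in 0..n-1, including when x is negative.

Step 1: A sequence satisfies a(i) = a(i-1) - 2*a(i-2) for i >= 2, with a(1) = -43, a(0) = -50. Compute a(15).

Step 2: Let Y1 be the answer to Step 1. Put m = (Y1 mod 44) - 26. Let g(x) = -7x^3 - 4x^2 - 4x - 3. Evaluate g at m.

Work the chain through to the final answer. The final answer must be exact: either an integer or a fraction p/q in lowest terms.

Step 1: a(2) = 1*(-43) - 2*(-50) = 57; iterating: a(2)=57, a(3)=143, a(4)=29, a(5)=-257, a(6)=-315, a(7)=199, a(8)=829, a(9)=431, a(10)=-1227, a(11)=-2089, a(12)=365, a(13)=4543, a(14)=3813, a(15)=-5273; answer -5273
Step 2: Y1 = -5273; m = -19; -7*(-19)^3 - 4*(-19)^2 - 4*(-19)^1 - 3 = (48013) + (-1444) + (76) + (-3) = 46642; answer 46642

46642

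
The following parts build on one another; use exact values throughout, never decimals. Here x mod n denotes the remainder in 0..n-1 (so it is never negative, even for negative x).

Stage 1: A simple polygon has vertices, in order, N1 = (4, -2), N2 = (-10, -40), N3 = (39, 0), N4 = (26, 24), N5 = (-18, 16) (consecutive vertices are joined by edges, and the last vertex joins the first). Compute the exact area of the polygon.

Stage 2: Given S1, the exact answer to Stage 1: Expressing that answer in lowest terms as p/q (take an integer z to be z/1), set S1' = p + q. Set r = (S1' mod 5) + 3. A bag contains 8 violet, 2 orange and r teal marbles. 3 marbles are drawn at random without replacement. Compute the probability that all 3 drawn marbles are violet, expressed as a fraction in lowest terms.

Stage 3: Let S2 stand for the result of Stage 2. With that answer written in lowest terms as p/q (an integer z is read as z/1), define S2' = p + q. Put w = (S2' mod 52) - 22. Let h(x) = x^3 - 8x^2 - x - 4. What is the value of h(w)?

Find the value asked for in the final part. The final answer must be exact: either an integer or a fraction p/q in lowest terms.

Stage 1: cross terms: (4*-40 - -10*-2)=-180, (-10*0 - 39*-40)=1560, (39*24 - 26*0)=936, (26*16 - -18*24)=848, (-18*-2 - 4*16)=-28; twice the area = |3136| = 3136; area = 1568; answer 1568
Stage 2: S1 = 1568; threaded value p + q = 1569; r = 7; total draws C(17,3) = 680; favorable C(8,3) = 56; P = 7/85; answer 7/85
Stage 3: S2 = 7/85; threaded value p + q = 92; w = 18; 1*(18)^3 - 8*(18)^2 - 1*(18)^1 - 4 = (5832) + (-2592) + (-18) + (-4) = 3218; answer 3218

3218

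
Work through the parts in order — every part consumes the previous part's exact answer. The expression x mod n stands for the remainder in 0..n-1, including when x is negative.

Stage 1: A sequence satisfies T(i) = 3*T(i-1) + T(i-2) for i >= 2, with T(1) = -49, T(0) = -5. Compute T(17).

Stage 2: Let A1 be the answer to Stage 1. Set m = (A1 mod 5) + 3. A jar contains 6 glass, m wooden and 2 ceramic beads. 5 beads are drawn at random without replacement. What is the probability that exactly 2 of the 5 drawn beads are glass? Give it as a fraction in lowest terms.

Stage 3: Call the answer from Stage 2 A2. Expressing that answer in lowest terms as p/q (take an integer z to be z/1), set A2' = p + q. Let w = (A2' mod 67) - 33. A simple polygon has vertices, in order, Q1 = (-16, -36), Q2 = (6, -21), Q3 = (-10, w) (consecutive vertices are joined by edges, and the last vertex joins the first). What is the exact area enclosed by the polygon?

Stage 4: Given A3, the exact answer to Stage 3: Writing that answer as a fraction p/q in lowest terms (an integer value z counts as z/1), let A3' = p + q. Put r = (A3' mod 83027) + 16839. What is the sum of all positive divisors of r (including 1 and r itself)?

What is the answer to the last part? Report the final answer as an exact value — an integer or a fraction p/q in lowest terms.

Stage 1: T(2) = 3*(-49) + 1*(-5) = -152; iterating: T(2)=-152, T(3)=-505, T(4)=-1667, T(5)=-5506, T(6)=-18185, T(7)=-60061, T(8)=-198368, T(9)=-655165, T(10)=-2163863, T(11)=-7146754, T(12)=-23604125, T(13)=-77959129, T(14)=-257481512, T(15)=-850403665, T(16)=-2808692507, T(17)=-9276481186; answer -9276481186
Stage 2: A1 = -9276481186; m = 7; total draws C(15,5) = 3003; favorable C(6,2)*C(9,3) = 1260; P = 60/143; answer 60/143
Stage 3: A2 = 60/143; threaded value p + q = 203; w = -31; cross terms: (-16*-21 - 6*-36)=552, (6*-31 - -10*-21)=-396, (-10*-36 - -16*-31)=-136; twice the area = |20| = 20; area = 10; answer 10
Stage 4: A3 = 10; threaded value p + q = 11; r = 16850; 16850 = 2 * 5^2 * 337; sigma = (1 + 2) * (1 + 5 + 25) * (1 + 337) = 3 * 31 * 338 = 31434; answer 31434

31434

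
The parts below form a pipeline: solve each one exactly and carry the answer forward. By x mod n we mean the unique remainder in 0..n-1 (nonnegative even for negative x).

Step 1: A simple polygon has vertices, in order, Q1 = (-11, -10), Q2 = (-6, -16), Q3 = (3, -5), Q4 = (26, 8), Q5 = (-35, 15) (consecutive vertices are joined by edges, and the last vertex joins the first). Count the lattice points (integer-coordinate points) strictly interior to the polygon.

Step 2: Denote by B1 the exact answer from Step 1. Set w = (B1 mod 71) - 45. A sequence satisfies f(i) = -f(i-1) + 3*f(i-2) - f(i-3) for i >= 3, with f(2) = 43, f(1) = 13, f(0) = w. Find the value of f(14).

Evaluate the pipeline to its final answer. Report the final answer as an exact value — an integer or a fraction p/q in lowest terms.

Step 1: cross terms: (-11*-16 - -6*-10)=116, (-6*-5 - 3*-16)=78, (3*8 - 26*-5)=154, (26*15 - -35*8)=670, (-35*-10 - -11*15)=515; twice the area = |1533| = 1533; area = 1533/2; boundary points = 1 + 1 + 1 + 1 + 1 = 5; strictly interior points = area - boundary/2 + 1 = 765; answer 765
Step 2: B1 = 765; w = 10; f(3) = -1*(43) + 3*(13) - 1*(10) = -14; iterating: f(3)=-14, f(4)=130, f(5)=-215, f(6)=619, f(7)=-1394, f(8)=3466, f(9)=-8267, f(10)=20059, f(11)=-48326, f(12)=116770, f(13)=-281807, f(14)=680443; answer 680443

680443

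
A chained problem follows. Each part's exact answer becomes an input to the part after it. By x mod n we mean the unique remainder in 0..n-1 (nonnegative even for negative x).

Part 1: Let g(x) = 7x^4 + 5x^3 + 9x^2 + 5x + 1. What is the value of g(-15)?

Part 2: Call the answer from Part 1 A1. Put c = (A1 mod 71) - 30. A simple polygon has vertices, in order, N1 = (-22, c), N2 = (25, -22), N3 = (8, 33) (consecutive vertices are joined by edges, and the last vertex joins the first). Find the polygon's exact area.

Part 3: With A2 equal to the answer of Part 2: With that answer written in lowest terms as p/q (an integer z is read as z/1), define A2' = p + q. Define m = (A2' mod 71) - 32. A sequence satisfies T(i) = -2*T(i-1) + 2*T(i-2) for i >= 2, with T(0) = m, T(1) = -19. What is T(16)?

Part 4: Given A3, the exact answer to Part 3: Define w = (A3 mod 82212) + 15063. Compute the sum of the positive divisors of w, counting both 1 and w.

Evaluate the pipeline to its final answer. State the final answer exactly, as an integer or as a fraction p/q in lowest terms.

Part 1: 7*(-15)^4 + 5*(-15)^3 + 9*(-15)^2 + 5*(-15)^1 + 1 = (354375) + (-16875) + (2025) + (-75) + (1) = 339451; answer 339451
Part 2: A1 = 339451; c = -30; cross terms: (-22*-22 - 25*-30)=1234, (25*33 - 8*-22)=1001, (8*-30 - -22*33)=486; twice the area = |2721| = 2721; area = 2721/2; answer 2721/2
Part 3: A2 = 2721/2; threaded value p + q = 2723; m = -7; T(2) = -2*(-19) + 2*(-7) = 24; iterating: T(2)=24, T(3)=-86, T(4)=220, T(5)=-612, T(6)=1664, T(7)=-4552, T(8)=12432, T(9)=-33968, T(10)=92800, T(11)=-253536, T(12)=692672, T(13)=-1892416, T(14)=5170176, T(15)=-14125184, T(16)=38590720; answer 38590720
Part 4: A3 = 38590720; w = 48355; 48355 = 5 * 19 * 509; sigma = (1 + 5) * (1 + 19) * (1 + 509) = 6 * 20 * 510 = 61200; answer 61200

61200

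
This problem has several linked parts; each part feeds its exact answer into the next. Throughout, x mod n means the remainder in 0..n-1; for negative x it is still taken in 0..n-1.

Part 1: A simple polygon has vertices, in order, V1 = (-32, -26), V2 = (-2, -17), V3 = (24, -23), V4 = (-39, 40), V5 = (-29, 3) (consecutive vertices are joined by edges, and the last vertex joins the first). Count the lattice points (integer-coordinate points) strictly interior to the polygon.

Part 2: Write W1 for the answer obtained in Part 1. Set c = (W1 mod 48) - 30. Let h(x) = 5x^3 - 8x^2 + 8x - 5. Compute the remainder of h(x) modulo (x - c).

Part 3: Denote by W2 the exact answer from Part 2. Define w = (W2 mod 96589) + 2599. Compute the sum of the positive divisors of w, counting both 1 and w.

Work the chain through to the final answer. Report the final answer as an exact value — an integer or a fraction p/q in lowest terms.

166320

Part 1: cross terms: (-32*-17 - -2*-26)=492, (-2*-23 - 24*-17)=454, (24*40 - -39*-23)=63, (-39*3 - -29*40)=1043, (-29*-26 - -32*3)=850; twice the area = |2902| = 2902; area = 1451; boundary points = 3 + 2 + 63 + 1 + 1 = 70; strictly interior points = area - boundary/2 + 1 = 1417; answer 1417
Part 2: W1 = 1417; c = -5; remainder = value at the root: 5*(-5)^3 - 8*(-5)^2 + 8*(-5)^1 - 5 = (-625) + (-200) + (-40) + (-5) = -870; answer -870
Part 3: W2 = -870; w = 98318; 98318 = 2 * 11 * 41 * 109; sigma = (1 + 2) * (1 + 11) * (1 + 41) * (1 + 109) = 3 * 12 * 42 * 110 = 166320; answer 166320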